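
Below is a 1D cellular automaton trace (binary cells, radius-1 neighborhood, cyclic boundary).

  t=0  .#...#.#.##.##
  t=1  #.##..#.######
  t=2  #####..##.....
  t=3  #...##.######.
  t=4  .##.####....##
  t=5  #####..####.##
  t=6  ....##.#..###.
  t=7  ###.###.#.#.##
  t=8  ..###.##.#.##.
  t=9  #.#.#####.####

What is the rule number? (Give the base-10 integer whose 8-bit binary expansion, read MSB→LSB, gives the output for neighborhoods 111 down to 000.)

121

  ### -> .   bit 7 = 0  t=1,i=9
  ##. -> #   bit 6 = 1  t=0,i=10
  #.# -> #   bit 5 = 1  t=0,i=0
  #.. -> #   bit 4 = 1  t=0,i=2
  .## -> #   bit 3 = 1  t=0,i=9
  .#. -> .   bit 2 = 0  t=0,i=1
  ..# -> .   bit 1 = 0  t=0,i=4
  ... -> #   bit 0 = 1  t=0,i=3
  bits 01111001 = 121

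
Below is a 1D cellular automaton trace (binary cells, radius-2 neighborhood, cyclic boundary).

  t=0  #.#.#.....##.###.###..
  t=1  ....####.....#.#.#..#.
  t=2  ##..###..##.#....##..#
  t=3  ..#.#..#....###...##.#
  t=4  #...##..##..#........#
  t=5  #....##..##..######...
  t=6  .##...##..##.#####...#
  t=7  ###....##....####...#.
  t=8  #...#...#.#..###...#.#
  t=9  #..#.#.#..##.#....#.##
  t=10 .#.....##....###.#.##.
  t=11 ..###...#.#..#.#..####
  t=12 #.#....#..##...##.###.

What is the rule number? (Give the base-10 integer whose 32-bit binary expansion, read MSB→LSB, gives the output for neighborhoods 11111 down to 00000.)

3805387653

  #####|#  b31=1 t=5,i=15
  ####.|#  b30=1 t=1,i=6
  ###.#|#  b29=1 t=0,i=15
  ###..|.  b28=0 t=0,i=19
  ##.##|.  b27=0 t=0,i=12
  ##.#.|.  b26=0 t=2,i=11
  ##..#|#  b25=1 t=0,i=20
  ##...|.  b24=0 t=1,i=8
  #.###|#  b23=1 t=0,i=13
  #.##.|#  b22=1 t=6,i=1
  #.#.#|.  b21=0 t=0,i=2
  #.#..|#  b20=1 t=0,i=4
  #..##|.  b19=0 t=2,i=3
  #..#.|.  b18=0 t=0,i=21
  #...#|.  b17=0 t=3,i=16
  #....|#  b16=1 t=0,i=6
  .####|#  b15=1 t=1,i=5
  .###.|.  b14=0 t=0,i=14
  .##.#|.  b13=0 t=0,i=11
  .##..|#  b12=1 t=2,i=18
  .#.##|#  b11=1 t=6,i=0
  .#.#.|.  b10=0 t=0,i=1
  .#..#|#  b9=1 t=1,i=18
  .#...|#  b8=1 t=0,i=5
  ..###|#  b7=1 t=1,i=4
  ..##.|.  b6=0 t=0,i=10
  ..#.#|.  b5=0 t=0,i=0
  ..#..|.  b4=0 t=1,i=20
  ...##|.  b3=0 t=0,i=9
  ...#.|#  b2=1 t=1,i=12
  ....#|.  b1=0 t=0,i=8
  .....|#  b0=1 t=0,i=7
  bits 11100010110100011001101110000101 = 3805387653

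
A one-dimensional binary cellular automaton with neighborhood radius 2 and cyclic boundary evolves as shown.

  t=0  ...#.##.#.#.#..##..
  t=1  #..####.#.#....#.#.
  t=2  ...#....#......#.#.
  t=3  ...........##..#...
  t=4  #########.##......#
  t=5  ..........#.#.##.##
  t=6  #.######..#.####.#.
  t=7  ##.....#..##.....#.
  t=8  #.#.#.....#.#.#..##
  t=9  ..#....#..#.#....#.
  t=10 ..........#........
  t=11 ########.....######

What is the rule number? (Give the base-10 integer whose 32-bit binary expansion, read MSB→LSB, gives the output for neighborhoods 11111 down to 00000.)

291514601

  nb #####: next=.  (t=4,i=1, bit31=0)
  nb ####.: next=.  (t=1,i=5, bit30=0)
  nb ###.#: next=.  (t=1,i=6, bit29=0)
  nb ###..: next=#  (t=6,i=7, bit28=1)
  nb ##.##: next=.  (t=4,i=9, bit27=0)
  nb ##.#.: next=.  (t=0,i=7, bit26=0)
  nb ##..#: next=.  (t=3,i=13, bit25=0)
  nb ##...: next=#  (t=0,i=17, bit24=1)
  nb #.###: next=.  (t=6,i=2, bit23=0)
  nb #.##.: next=#  (t=0,i=5, bit22=1)
  nb #.#.#: next=#  (t=0,i=8, bit21=1)
  nb #.#..: next=.  (t=0,i=12, bit20=0)
  nb #..##: next=.  (t=0,i=14, bit19=0)
  nb #..#.: next=.  (t=3,i=14, bit18=0)
  nb #...#: next=.  (t=9,i=0, bit17=0)
  nb #....: next=.  (t=0,i=18, bit16=0)
  nb .####: next=.  (t=1,i=4, bit15=0)
  nb .###.: next=.  (t=8,i=18, bit14=0)
  nb .##.#: next=#  (t=0,i=6, bit13=1)
  nb .##..: next=.  (t=0,i=16, bit12=0)
  nb .#.##: next=#  (t=0,i=4, bit11=1)
  nb .#.#.: next=.  (t=0,i=9, bit10=0)
  nb .#..#: next=.  (t=0,i=13, bit9=0)
  nb .#...: next=.  (t=1,i=11, bit8=0)
  nb ..###: next=#  (t=1,i=3, bit7=1)
  nb ..##.: next=#  (t=0,i=15, bit6=1)
  nb ..#.#: next=#  (t=0,i=3, bit5=1)
  nb ..#..: next=.  (t=2,i=3, bit4=0)
  nb ...##: next=#  (t=3,i=10, bit3=1)
  nb ...#.: next=.  (t=0,i=2, bit2=0)
  nb ....#: next=.  (t=0,i=1, bit1=0)
  nb .....: next=#  (t=0,i=0, bit0=1)
  bits 00010001011000000010100011101001 = 291514601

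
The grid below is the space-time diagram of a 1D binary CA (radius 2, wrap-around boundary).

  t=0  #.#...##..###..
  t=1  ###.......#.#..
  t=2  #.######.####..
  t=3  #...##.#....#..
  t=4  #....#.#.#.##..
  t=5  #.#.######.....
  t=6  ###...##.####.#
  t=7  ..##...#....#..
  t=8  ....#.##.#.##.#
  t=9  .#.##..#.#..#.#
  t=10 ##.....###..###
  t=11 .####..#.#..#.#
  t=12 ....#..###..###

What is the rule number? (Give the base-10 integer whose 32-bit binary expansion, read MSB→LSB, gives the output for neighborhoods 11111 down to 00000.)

2972787893

  ##### -> #   bit 31 = 1  t=2,i=4
  ####. -> .   bit 30 = 0  t=2,i=6
  ###.# -> #   bit 29 = 1  t=2,i=7
  ###.. -> #   bit 28 = 1  t=0,i=12
  ##.## -> .   bit 27 = 0  t=2,i=8
  ##.#. -> .   bit 26 = 0  t=3,i=6
  ##..# -> .   bit 25 = 0  t=0,i=8
  ##... -> #   bit 24 = 1  t=1,i=3
  #.### -> .   bit 23 = 0  t=2,i=2
  #.##. -> .   bit 22 = 0  t=4,i=11
  #.#.# -> #   bit 21 = 1  t=4,i=7
  #.#.. -> #   bit 20 = 1  t=0,i=2
  #..## -> .   bit 19 = 0  t=0,i=9
  #..#. -> .   bit 18 = 0  t=0,i=14
  #...# -> .   bit 17 = 0  t=0,i=4
  #.... -> #   bit 16 = 1  t=1,i=4
  .#### -> .   bit 15 = 0  t=2,i=3
  .###. -> .   bit 14 = 0  t=0,i=11
  .##.# -> #   bit 13 = 1  t=3,i=5
  .##.. -> .   bit 12 = 0  t=0,i=7
  .#.## -> .   bit 11 = 0  t=2,i=1
  .#.#. -> #   bit 10 = 1  t=0,i=1
  .#..# -> .   bit 9 = 0  t=1,i=13
  .#... -> .   bit 8 = 0  t=0,i=3
  ..### -> #   bit 7 = 1  t=0,i=10
  ..##. -> .   bit 6 = 0  t=0,i=6
  ..#.# -> #   bit 5 = 1  t=0,i=0
  ..#.. -> #   bit 4 = 1  t=3,i=0
  ...## -> .   bit 3 = 0  t=0,i=5
  ...#. -> #   bit 2 = 1  t=1,i=9
  ....# -> .   bit 1 = 0  t=1,i=8
  ..... -> #   bit 0 = 1  t=1,i=5
  bits 10110001001100010010010010110101 = 2972787893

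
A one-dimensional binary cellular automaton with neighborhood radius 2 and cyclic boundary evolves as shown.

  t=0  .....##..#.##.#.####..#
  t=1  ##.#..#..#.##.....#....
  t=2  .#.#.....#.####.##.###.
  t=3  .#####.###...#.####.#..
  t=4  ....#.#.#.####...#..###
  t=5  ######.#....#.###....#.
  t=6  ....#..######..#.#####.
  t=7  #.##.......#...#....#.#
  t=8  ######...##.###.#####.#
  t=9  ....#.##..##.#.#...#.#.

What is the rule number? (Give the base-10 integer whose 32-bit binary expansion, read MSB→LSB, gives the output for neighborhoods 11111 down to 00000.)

  #####|.  b31=0 t=3,i=3
  ####.|#  b30=1 t=0,i=18
  ###.#|.  b29=0 t=2,i=14
  ###..|.  b28=0 t=0,i=19
  ##.##|#  b27=1 t=2,i=15
  ##.#.|.  b26=0 t=0,i=13
  ##..#|.  b25=0 t=0,i=7
  ##...|#  b24=1 t=1,i=13
  #.###|.  b23=0 t=0,i=16
  #.##.|#  b22=1 t=0,i=11
  #.#.#|.  b21=0 t=0,i=14
  #.#..|#  b20=1 t=1,i=3
  #..##|.  b19=0 t=4,i=19
  #..#.|.  b18=0 t=0,i=8
  #...#|#  b17=1 t=3,i=11
  #....|#  b16=1 t=0,i=1
  .####|.  b15=0 t=0,i=17
  .###.|#  b14=1 t=2,i=20
  .##.#|#  b13=1 t=0,i=12
  .##..|#  b12=1 t=0,i=6
  .#.##|.  b11=0 t=0,i=10
  .#.#.|#  b10=1 t=2,i=2
  .#..#|.  b9=0 t=1,i=4
  .#...|#  b8=1 t=0,i=0
  ..###|.  b7=0 t=3,i=1
  ..##.|.  b6=0 t=0,i=5
  ..#.#|#  b5=1 t=0,i=9
  ..#..|.  b4=0 t=0,i=22
  ...##|.  b3=0 t=0,i=4
  ...#.|#  b2=1 t=1,i=17
  ....#|#  b1=1 t=0,i=3
  .....|.  b0=0 t=0,i=2
  bits 01001001010100110111010100100110 = 1230206246

1230206246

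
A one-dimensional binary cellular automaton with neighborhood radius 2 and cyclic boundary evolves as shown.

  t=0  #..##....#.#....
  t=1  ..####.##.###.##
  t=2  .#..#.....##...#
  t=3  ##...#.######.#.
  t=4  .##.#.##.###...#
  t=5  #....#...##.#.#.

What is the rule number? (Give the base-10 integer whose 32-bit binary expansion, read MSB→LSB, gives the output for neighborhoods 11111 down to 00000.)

3247988047

  [31] ##### => #  t=3,i=9
  [30] ####. => #  t=1,i=4
  [29] ###.# => .  t=1,i=5
  [28] ###.. => .  t=4,i=11
  [27] ##.## => .  t=1,i=6
  [26] ##.#. => .  t=3,i=13
  [25] ##..# => .  t=1,i=0
  [24] ##... => #  t=0,i=5
  [23] #.### => #  t=1,i=10
  [22] #.##. => .  t=1,i=7
  [21] #.#.# => .  t=3,i=14
  [20] #.#.. => #  t=0,i=11
  [19] #..## => #  t=0,i=2
  [18] #..#. => .  t=2,i=3
  [17] #...# => .  t=2,i=13
  [16] #.... => .  t=0,i=6
  [15] .#### => .  t=1,i=3
  [14] .###. => #  t=1,i=11
  [13] .##.# => .  t=1,i=8
  [12] .##.. => #  t=0,i=4
  [11] .#.## => #  t=3,i=6
  [10] .#.#. => #  t=0,i=10
  [9] .#..# => .  t=0,i=1
  [8] .#... => #  t=0,i=12
  [7] ..### => .  t=1,i=2
  [6] ..##. => #  t=0,i=3
  [5] ..#.# => .  t=0,i=9
  [4] ..#.. => .  t=0,i=0
  [3] ...## => #  t=2,i=9
  [2] ...#. => #  t=0,i=8
  [1] ....# => #  t=0,i=7
  [0] ..... => #  t=2,i=7
  bits 11000001100110000101110101001111 = 3247988047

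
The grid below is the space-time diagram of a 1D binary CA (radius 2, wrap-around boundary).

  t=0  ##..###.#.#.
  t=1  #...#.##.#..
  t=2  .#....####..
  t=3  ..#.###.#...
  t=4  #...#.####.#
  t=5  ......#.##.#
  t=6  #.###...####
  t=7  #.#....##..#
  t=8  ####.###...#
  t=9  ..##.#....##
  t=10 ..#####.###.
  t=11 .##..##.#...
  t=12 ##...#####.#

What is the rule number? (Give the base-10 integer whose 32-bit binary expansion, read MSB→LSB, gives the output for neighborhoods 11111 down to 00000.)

  nb #####: next=.  (t=6,i=10, bit31=0)
  nb ####.: next=#  (t=2,i=8, bit30=1)
  nb ###.#: next=#  (t=0,i=6, bit29=1)
  nb ###..: next=.  (t=2,i=9, bit28=0)
  nb ##.##: next=.  (t=4,i=10, bit27=0)
  nb ##.#.: next=#  (t=0,i=7, bit26=1)
  nb ##..#: next=.  (t=0,i=2, bit25=0)
  nb ##...: next=.  (t=2,i=10, bit24=0)
  nb #.###: next=#  (t=3,i=4, bit23=1)
  nb #.##.: next=#  (t=0,i=0, bit22=1)
  nb #.#.#: next=.  (t=0,i=8, bit21=0)
  nb #.#..: next=#  (t=1,i=9, bit20=1)
  nb #..##: next=.  (t=0,i=3, bit19=0)
  nb #..#.: next=.  (t=1,i=11, bit18=0)
  nb #...#: next=.  (t=1,i=2, bit17=0)
  nb #....: next=.  (t=2,i=3, bit16=0)
  nb .####: next=.  (t=2,i=7, bit15=0)
  nb .###.: next=.  (t=0,i=5, bit14=0)
  nb .##.#: next=#  (t=1,i=7, bit13=1)
  nb .##..: next=.  (t=0,i=1, bit12=0)
  nb .#.##: next=.  (t=0,i=11, bit11=0)
  nb .#.#.: next=#  (t=0,i=9, bit10=1)
  nb .#..#: next=.  (t=1,i=10, bit9=0)
  nb .#...: next=#  (t=1,i=1, bit8=1)
  nb ..###: next=#  (t=0,i=4, bit7=1)
  nb ..##.: next=#  (t=7,i=7, bit6=1)
  nb ..#.#: next=.  (t=1,i=4, bit5=0)
  nb ..#..: next=.  (t=1,i=0, bit4=0)
  nb ...##: next=#  (t=2,i=5, bit3=1)
  nb ...#.: next=.  (t=1,i=3, bit2=0)
  nb ....#: next=#  (t=2,i=4, bit1=1)
  nb .....: next=#  (t=3,i=11, bit0=1)
  bits 01100100110100000010010111001011 = 1691362763

1691362763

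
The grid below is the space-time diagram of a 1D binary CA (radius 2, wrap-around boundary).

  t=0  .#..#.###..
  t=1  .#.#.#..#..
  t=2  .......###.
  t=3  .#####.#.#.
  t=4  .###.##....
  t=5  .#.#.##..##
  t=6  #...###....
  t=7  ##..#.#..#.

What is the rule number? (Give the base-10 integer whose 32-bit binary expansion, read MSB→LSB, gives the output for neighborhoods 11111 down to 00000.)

3024394643

  [31] ##### => #  t=3,i=3
  [30] ####. => .  t=3,i=4
  [29] ###.# => #  t=3,i=5
  [28] ###.. => #  t=0,i=8
  [27] ##.## => .  t=4,i=4
  [26] ##.#. => #  t=3,i=6
  [25] ##..# => .  t=5,i=7
  [24] ##... => .  t=0,i=9
  [23] #.### => .  t=0,i=6
  [22] #.##. => #  t=4,i=5
  [21] #.#.# => .  t=1,i=3
  [20] #.#.. => .  t=1,i=5
  [19] #..## => .  t=3,i=0
  [18] #..#. => #  t=0,i=3
  [17] #...# => .  t=0,i=10
  [16] #.... => .  t=2,i=0
  [15] .#### => #  t=3,i=2
  [14] .###. => .  t=0,i=7
  [13] .##.# => .  t=5,i=10
  [12] .##.. => #  t=4,i=6
  [11] .#.## => #  t=0,i=5
  [10] .#.#. => .  t=1,i=2
  [9] .#..# => .  t=0,i=2
  [8] .#... => #  t=1,i=9
  [7] ..### => #  t=2,i=7
  [6] ..##. => .  t=5,i=9
  [5] ..#.# => .  t=0,i=4
  [4] ..#.. => #  t=0,i=1
  [3] ...## => .  t=2,i=6
  [2] ...#. => .  t=0,i=0
  [1] ....# => #  t=2,i=5
  [0] ..... => #  t=2,i=1
  bits 10110100010001001001100110010011 = 3024394643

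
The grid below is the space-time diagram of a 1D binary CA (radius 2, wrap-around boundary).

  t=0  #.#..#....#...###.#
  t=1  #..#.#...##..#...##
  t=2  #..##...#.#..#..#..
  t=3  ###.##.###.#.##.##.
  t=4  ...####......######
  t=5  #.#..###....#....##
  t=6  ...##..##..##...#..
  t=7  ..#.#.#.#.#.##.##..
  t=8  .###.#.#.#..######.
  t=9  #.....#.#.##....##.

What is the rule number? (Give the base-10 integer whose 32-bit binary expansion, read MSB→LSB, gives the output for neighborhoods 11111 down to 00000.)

  #####|.  b31=0 t=4,i=15
  ####.|#  b30=1 t=4,i=5
  ###.#|.  b29=0 t=0,i=16
  ###..|#  b28=1 t=1,i=0
  ##.##|#  b27=1 t=0,i=17
  ##.#.|.  b26=0 t=0,i=1
  ##..#|.  b25=0 t=1,i=1
  ##...|#  b24=1 t=2,i=5
  #.###|.  b23=0 t=3,i=0
  #.##.|#  b22=1 t=0,i=18
  #.#.#|.  b21=0 t=3,i=11
  #.#..|.  b20=0 t=0,i=2
  #..##|#  b19=1 t=2,i=2
  #..#.|.  b18=0 t=0,i=4
  #...#|.  b17=0 t=0,i=12
  #....|.  b16=0 t=0,i=7
  .####|.  b15=0 t=4,i=4
  .###.|.  b14=0 t=0,i=15
  .##.#|#  b13=1 t=0,i=0
  .##..|#  b12=1 t=1,i=10
  .#.##|.  b11=0 t=3,i=12
  .#.#.|#  b10=1 t=1,i=4
  .#..#|#  b9=1 t=0,i=3
  .#...|.  b8=0 t=0,i=6
  ..###|.  b7=0 t=0,i=14
  ..##.|.  b6=0 t=1,i=9
  ..#.#|#  b5=1 t=1,i=3
  ..#..|#  b4=1 t=0,i=5
  ...##|#  b3=1 t=0,i=13
  ...#.|#  b2=1 t=0,i=9
  ....#|.  b1=0 t=0,i=8
  .....|.  b0=0 t=4,i=9
  bits 01011001010010000011011000111100 = 1497904700

1497904700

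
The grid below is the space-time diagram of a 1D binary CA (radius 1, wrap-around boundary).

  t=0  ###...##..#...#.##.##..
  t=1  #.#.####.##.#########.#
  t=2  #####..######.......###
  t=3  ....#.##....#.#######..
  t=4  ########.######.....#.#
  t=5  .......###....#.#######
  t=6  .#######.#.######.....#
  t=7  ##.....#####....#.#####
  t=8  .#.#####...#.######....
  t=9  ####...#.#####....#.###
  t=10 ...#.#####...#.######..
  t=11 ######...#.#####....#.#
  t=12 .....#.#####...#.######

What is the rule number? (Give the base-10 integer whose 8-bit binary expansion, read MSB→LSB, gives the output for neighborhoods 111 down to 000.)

  nb ###: next=.  (t=0,i=1, bit7=0)
  nb ##.: next=#  (t=0,i=2, bit6=1)
  nb #.#: next=#  (t=0,i=15, bit5=1)
  nb #..: next=.  (t=0,i=3, bit4=0)
  nb .##: next=#  (t=0,i=0, bit3=1)
  nb .#.: next=#  (t=0,i=10, bit2=1)
  nb ..#: next=#  (t=0,i=5, bit1=1)
  nb ...: next=#  (t=0,i=4, bit0=1)
  bits 01101111 = 111

111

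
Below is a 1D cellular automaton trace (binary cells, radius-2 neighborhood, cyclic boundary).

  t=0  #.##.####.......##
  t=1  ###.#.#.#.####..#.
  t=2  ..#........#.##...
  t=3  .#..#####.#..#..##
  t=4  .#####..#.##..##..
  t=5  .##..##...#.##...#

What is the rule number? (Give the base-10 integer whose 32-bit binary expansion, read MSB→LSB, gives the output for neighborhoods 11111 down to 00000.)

979075717

  ##### -> .   bit 31 = 0  t=3,i=6
  ####. -> .   bit 30 = 0  t=0,i=7
  ###.# -> #   bit 29 = 1  t=0,i=0
  ###.. -> #   bit 28 = 1  t=0,i=8
  ##.## -> #   bit 27 = 1  t=0,i=1
  ##.#. -> .   bit 26 = 0  t=1,i=3
  ##..# -> #   bit 25 = 1  t=1,i=14
  ##... -> .   bit 24 = 0  t=0,i=9
  #.### -> .   bit 23 = 0  t=0,i=5
  #.##. -> #   bit 22 = 1  t=0,i=2
  #.#.# -> .   bit 21 = 0  t=1,i=4
  #.#.. -> #   bit 20 = 1  t=3,i=1
  #..## -> #   bit 19 = 1  t=3,i=3
  #..#. -> .   bit 18 = 0  t=1,i=15
  #...# -> #   bit 17 = 1  t=4,i=17
  #.... -> #   bit 16 = 1  t=0,i=10
  .#### -> #   bit 15 = 1  t=0,i=6
  .###. -> .   bit 14 = 0  t=0,i=17
  .##.# -> .   bit 13 = 0  t=0,i=3
  .##.. -> .   bit 12 = 0  t=2,i=14
  .#.## -> .   bit 11 = 0  t=1,i=9
  .#.#. -> .   bit 10 = 0  t=1,i=5
  .#..# -> #   bit 9 = 1  t=3,i=2
  .#... -> .   bit 8 = 0  t=2,i=3
  ..### -> #   bit 7 = 1  t=0,i=16
  ..##. -> .   bit 6 = 0  t=3,i=16
  ..#.# -> .   bit 5 = 0  t=1,i=16
  ..#.. -> .   bit 4 = 0  t=2,i=2
  ...## -> .   bit 3 = 0  t=0,i=15
  ...#. -> #   bit 2 = 1  t=2,i=1
  ....# -> .   bit 1 = 0  t=0,i=14
  ..... -> #   bit 0 = 1  t=0,i=11
  bits 00111010010110111000001010000101 = 979075717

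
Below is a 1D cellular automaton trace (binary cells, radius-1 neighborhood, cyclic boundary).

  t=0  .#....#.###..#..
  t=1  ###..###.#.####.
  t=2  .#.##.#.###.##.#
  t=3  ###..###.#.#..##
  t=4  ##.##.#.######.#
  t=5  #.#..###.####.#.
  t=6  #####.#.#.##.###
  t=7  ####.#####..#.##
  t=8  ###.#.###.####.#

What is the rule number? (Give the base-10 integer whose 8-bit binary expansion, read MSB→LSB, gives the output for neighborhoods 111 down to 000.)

  ### -> #   bit 7 = 1  t=0,i=9
  ##. -> .   bit 6 = 0  t=0,i=10
  #.# -> #   bit 5 = 1  t=0,i=7
  #.. -> #   bit 4 = 1  t=0,i=2
  .## -> .   bit 3 = 0  t=0,i=8
  .#. -> #   bit 2 = 1  t=0,i=1
  ..# -> #   bit 1 = 1  t=0,i=0
  ... -> .   bit 0 = 0  t=0,i=3
  bits 10110110 = 182

182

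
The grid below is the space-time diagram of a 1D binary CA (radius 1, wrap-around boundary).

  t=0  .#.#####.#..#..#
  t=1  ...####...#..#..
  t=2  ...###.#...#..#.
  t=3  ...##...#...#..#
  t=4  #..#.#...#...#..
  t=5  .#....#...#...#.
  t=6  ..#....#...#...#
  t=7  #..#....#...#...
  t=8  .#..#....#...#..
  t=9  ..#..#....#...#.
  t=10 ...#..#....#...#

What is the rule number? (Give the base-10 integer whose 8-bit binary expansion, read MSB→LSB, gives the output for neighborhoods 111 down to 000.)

  [7] ### => #  t=0,i=4
  [6] ##. => .  t=0,i=7
  [5] #.# => .  t=0,i=0
  [4] #.. => #  t=0,i=10
  [3] .## => #  t=0,i=3
  [2] .#. => .  t=0,i=1
  [1] ..# => .  t=0,i=11
  [0] ... => .  t=1,i=0
  bits 10011000 = 152

152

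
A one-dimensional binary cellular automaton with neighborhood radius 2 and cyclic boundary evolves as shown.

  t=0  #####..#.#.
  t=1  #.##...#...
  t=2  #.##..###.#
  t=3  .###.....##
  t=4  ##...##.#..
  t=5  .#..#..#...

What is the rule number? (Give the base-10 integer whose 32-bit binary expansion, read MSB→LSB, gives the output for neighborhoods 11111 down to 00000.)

3435204925

  ##### -> #   bit 31 = 1  t=0,i=2
  ####. -> #   bit 30 = 1  t=0,i=3
  ###.# -> .   bit 29 = 0  t=2,i=8
  ###.. -> .   bit 28 = 0  t=0,i=4
  ##.## -> #   bit 27 = 1  t=2,i=1
  ##.#. -> #   bit 26 = 1  t=4,i=7
  ##..# -> .   bit 25 = 0  t=0,i=5
  ##... -> .   bit 24 = 0  t=1,i=4
  #.### -> #   bit 23 = 1  t=0,i=0
  #.##. -> #   bit 22 = 1  t=1,i=2
  #.#.# -> .   bit 21 = 0  t=0,i=9
  #.#.. -> .   bit 20 = 0  t=4,i=8
  #..## -> .   bit 19 = 0  t=2,i=5
  #..#. -> .   bit 18 = 0  t=0,i=6
  #...# -> .   bit 17 = 0  t=1,i=5
  #.... -> #   bit 16 = 1  t=3,i=5
  .#### -> .   bit 15 = 0  t=0,i=1
  .###. -> .   bit 14 = 0  t=2,i=7
  .##.# -> .   bit 13 = 0  t=2,i=0
  .##.. -> #   bit 12 = 1  t=1,i=3
  .#.## -> .   bit 11 = 0  t=0,i=10
  .#.#. -> .   bit 10 = 0  t=0,i=8
  .#..# -> .   bit 9 = 0  t=4,i=9
  .#... -> #   bit 8 = 1  t=1,i=8
  ..### -> .   bit 7 = 0  t=2,i=6
  ..##. -> .   bit 6 = 0  t=3,i=9
  ..#.# -> #   bit 5 = 1  t=0,i=7
  ..#.. -> #   bit 4 = 1  t=1,i=7
  ...## -> #   bit 3 = 1  t=3,i=8
  ...#. -> #   bit 2 = 1  t=1,i=6
  ....# -> .   bit 1 = 0  t=3,i=7
  ..... -> #   bit 0 = 1  t=3,i=6
  bits 11001100110000010001000100111101 = 3435204925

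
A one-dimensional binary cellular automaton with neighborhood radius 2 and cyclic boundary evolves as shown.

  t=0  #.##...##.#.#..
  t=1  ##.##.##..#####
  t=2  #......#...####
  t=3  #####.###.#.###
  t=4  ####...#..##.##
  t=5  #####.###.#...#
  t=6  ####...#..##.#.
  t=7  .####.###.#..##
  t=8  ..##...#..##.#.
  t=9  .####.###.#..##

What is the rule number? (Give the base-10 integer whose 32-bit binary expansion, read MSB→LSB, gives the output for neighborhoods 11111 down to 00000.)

3509968765

  nb #####: next=#  (t=1,i=12, bit31=1)
  nb ####.: next=#  (t=1,i=0, bit30=1)
  nb ###.#: next=.  (t=1,i=1, bit29=0)
  nb ###..: next=#  (t=2,i=0, bit28=1)
  nb ##.##: next=.  (t=1,i=2, bit27=0)
  nb ##.#.: next=.  (t=0,i=9, bit26=0)
  nb ##..#: next=.  (t=1,i=8, bit25=0)
  nb ##...: next=#  (t=0,i=4, bit24=1)
  nb #.###: next=.  (t=3,i=6, bit23=0)
  nb #.##.: next=.  (t=0,i=2, bit22=0)
  nb #.#.#: next=#  (t=0,i=10, bit21=1)
  nb #.#..: next=#  (t=0,i=12, bit20=1)
  nb #..##: next=.  (t=1,i=9, bit19=0)
  nb #..#.: next=#  (t=0,i=14, bit18=1)
  nb #...#: next=.  (t=0,i=5, bit17=0)
  nb #....: next=#  (t=2,i=2, bit16=1)
  nb .####: next=#  (t=1,i=11, bit15=1)
  nb .###.: next=#  (t=3,i=7, bit14=1)
  nb .##.#: next=.  (t=0,i=8, bit13=0)
  nb .##..: next=#  (t=0,i=3, bit12=1)
  nb .#.##: next=#  (t=0,i=1, bit11=1)
  nb .#.#.: next=#  (t=0,i=11, bit10=1)
  nb .#..#: next=#  (t=0,i=13, bit9=1)
  nb .#...: next=#  (t=2,i=8, bit8=1)
  nb ..###: next=.  (t=1,i=10, bit7=0)
  nb ..##.: next=#  (t=0,i=7, bit6=1)
  nb ..#.#: next=#  (t=0,i=0, bit5=1)
  nb ..#..: next=#  (t=2,i=7, bit4=1)
  nb ...##: next=#  (t=0,i=6, bit3=1)
  nb ...#.: next=#  (t=2,i=6, bit2=1)
  nb ....#: next=.  (t=2,i=5, bit1=0)
  nb .....: next=#  (t=2,i=3, bit0=1)
  bits 11010001001101011101111101111101 = 3509968765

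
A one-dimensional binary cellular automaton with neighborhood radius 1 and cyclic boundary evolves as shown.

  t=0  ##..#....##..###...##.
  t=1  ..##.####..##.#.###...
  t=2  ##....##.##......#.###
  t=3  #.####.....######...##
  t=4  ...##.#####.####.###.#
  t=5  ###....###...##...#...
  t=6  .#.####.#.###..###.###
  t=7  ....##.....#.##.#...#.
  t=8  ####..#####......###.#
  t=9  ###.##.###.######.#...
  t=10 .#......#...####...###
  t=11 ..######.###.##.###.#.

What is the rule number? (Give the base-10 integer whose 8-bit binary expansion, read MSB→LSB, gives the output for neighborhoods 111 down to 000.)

147

  nb ###: next=#  (t=0,i=14, bit7=1)
  nb ##.: next=.  (t=0,i=1, bit6=0)
  nb #.#: next=.  (t=0,i=21, bit5=0)
  nb #..: next=#  (t=0,i=2, bit4=1)
  nb .##: next=.  (t=0,i=0, bit3=0)
  nb .#.: next=.  (t=0,i=4, bit2=0)
  nb ..#: next=#  (t=0,i=3, bit1=1)
  nb ...: next=#  (t=0,i=6, bit0=1)
  bits 10010011 = 147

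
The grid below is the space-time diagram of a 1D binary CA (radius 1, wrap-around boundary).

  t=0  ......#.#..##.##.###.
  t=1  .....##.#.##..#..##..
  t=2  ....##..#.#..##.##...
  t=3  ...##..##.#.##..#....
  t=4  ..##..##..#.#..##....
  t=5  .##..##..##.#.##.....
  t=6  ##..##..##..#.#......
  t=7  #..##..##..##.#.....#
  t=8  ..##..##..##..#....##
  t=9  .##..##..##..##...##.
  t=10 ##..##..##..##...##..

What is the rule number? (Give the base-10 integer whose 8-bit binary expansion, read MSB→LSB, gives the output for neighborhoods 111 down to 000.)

  nb ###: next=#  (t=0,i=18, bit7=1)
  nb ##.: next=.  (t=0,i=12, bit6=0)
  nb #.#: next=.  (t=0,i=7, bit5=0)
  nb #..: next=.  (t=0,i=9, bit4=0)
  nb .##: next=#  (t=0,i=11, bit3=1)
  nb .#.: next=#  (t=0,i=6, bit2=1)
  nb ..#: next=#  (t=0,i=5, bit1=1)
  nb ...: next=.  (t=0,i=0, bit0=0)
  bits 10001110 = 142

142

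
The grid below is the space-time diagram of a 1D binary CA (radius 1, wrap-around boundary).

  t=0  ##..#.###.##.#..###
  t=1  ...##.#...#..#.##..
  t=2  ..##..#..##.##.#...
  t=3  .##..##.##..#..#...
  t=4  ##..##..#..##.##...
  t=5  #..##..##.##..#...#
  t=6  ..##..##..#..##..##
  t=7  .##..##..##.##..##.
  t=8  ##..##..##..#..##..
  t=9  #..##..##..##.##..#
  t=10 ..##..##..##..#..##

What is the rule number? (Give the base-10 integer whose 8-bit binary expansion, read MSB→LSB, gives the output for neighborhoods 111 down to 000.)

14

  ### -> .   bit 7 = 0  t=0,i=0
  ##. -> .   bit 6 = 0  t=0,i=1
  #.# -> .   bit 5 = 0  t=0,i=5
  #.. -> .   bit 4 = 0  t=0,i=2
  .## -> #   bit 3 = 1  t=0,i=6
  .#. -> #   bit 2 = 1  t=0,i=4
  ..# -> #   bit 1 = 1  t=0,i=3
  ... -> .   bit 0 = 0  t=1,i=0
  bits 00001110 = 14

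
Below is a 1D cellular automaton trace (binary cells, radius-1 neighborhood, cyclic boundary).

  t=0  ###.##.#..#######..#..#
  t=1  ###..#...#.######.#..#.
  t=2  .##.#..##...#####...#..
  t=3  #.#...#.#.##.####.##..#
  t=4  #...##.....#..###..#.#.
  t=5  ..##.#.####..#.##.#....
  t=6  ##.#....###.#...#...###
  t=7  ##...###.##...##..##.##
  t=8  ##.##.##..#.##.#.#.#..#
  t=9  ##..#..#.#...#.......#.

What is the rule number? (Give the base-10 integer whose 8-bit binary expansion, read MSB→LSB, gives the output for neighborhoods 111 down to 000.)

195

  ###|#  b7=1 t=0,i=0
  ##.|#  b6=1 t=0,i=2
  #.#|.  b5=0 t=0,i=3
  #..|.  b4=0 t=0,i=8
  .##|.  b3=0 t=0,i=4
  .#.|.  b2=0 t=0,i=7
  ..#|#  b1=1 t=0,i=9
  ...|#  b0=1 t=1,i=7
  bits 11000011 = 195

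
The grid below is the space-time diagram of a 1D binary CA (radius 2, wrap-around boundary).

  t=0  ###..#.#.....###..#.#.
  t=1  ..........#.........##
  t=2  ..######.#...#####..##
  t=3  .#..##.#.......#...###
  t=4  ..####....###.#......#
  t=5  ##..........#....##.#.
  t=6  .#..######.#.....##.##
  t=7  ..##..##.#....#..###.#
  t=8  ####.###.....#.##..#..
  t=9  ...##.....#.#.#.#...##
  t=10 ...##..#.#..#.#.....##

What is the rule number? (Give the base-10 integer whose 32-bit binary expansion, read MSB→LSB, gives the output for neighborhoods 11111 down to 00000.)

2821208645

  [31] ##### => #  t=2,i=4
  [30] ####. => .  t=2,i=6
  [29] ###.# => #  t=2,i=7
  [28] ###.. => .  t=0,i=2
  [27] ##.## => #  t=6,i=19
  [26] ##.#. => .  t=2,i=8
  [25] ##..# => .  t=0,i=3
  [24] ##... => .  t=1,i=0
  [23] #.### => .  t=0,i=0
  [22] #.##. => .  t=5,i=0
  [21] #.#.# => #  t=0,i=20
  [20] #.#.. => .  t=0,i=7
  [19] #..## => #  t=2,i=1
  [18] #..#. => .  t=0,i=4
  [17] #...# => .  t=2,i=11
  [16] #.... => .  t=0,i=9
  [15] .#### => .  t=2,i=3
  [14] .###. => .  t=0,i=1
  [13] .##.# => #  t=3,i=5
  [12] .##.. => #  t=1,i=21
  [11] .#.## => #  t=0,i=21
  [10] .#.#. => .  t=0,i=6
  [9] .#..# => #  t=3,i=2
  [8] .#... => .  t=0,i=8
  [7] ..### => .  t=0,i=13
  [6] ..##. => #  t=1,i=20
  [5] ..#.# => .  t=0,i=5
  [4] ..#.. => .  t=1,i=10
  [3] ...## => .  t=0,i=12
  [2] ...#. => #  t=1,i=9
  [1] ....# => .  t=0,i=11
  [0] ..... => #  t=0,i=10
  bits 10101000001010000011101001000101 = 2821208645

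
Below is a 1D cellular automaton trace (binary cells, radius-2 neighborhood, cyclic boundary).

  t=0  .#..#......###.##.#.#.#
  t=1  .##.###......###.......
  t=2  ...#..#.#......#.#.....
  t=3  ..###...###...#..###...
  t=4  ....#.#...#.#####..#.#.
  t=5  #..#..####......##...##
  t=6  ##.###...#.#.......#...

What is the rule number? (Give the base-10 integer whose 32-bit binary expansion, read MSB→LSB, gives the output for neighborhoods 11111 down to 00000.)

  nb #####: next=.  (t=4,i=14, bit31=0)
  nb ####.: next=.  (t=4,i=15, bit30=0)
  nb ###.#: next=#  (t=0,i=13, bit29=1)
  nb ###..: next=#  (t=1,i=6, bit28=1)
  nb ##.##: next=#  (t=0,i=14, bit27=1)
  nb ##.#.: next=.  (t=0,i=17, bit26=0)
  nb ##..#: next=#  (t=4,i=17, bit25=1)
  nb ##...: next=.  (t=1,i=7, bit24=0)
  nb #.###: next=.  (t=1,i=4, bit23=0)
  nb #.##.: next=#  (t=0,i=15, bit22=1)
  nb #.#.#: next=.  (t=0,i=18, bit21=0)
  nb #.#..: next=#  (t=0,i=1, bit20=1)
  nb #..##: next=#  (t=3,i=16, bit19=1)
  nb #..#.: next=.  (t=0,i=3, bit18=0)
  nb #...#: next=#  (t=3,i=6, bit17=1)
  nb #....: next=#  (t=0,i=6, bit16=1)
  nb .####: next=.  (t=4,i=13, bit15=0)
  nb .###.: next=.  (t=0,i=12, bit14=0)
  nb .##.#: next=.  (t=0,i=16, bit13=0)
  nb .##..: next=.  (t=5,i=17, bit12=0)
  nb .#.##: next=.  (t=4,i=11, bit11=0)
  nb .#.#.: next=.  (t=0,i=0, bit10=0)
  nb .#..#: next=#  (t=0,i=2, bit9=1)
  nb .#...: next=#  (t=0,i=5, bit8=1)
  nb ..###: next=.  (t=0,i=11, bit7=0)
  nb ..##.: next=.  (t=1,i=1, bit6=0)
  nb ..#.#: next=.  (t=2,i=6, bit5=0)
  nb ..#..: next=#  (t=0,i=4, bit4=1)
  nb ...##: next=.  (t=0,i=10, bit3=0)
  nb ...#.: next=#  (t=2,i=2, bit2=1)
  nb ....#: next=.  (t=0,i=9, bit1=0)
  nb .....: next=.  (t=0,i=7, bit0=0)
  bits 00111010010110110000001100010100 = 979043092

979043092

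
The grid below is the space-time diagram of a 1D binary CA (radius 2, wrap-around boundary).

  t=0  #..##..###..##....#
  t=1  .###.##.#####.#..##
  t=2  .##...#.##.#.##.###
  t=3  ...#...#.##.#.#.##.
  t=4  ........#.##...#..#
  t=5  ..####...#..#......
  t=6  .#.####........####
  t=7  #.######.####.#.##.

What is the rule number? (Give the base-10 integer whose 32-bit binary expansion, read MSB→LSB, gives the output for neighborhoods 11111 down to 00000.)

  nb #####: next=.  (t=1,i=10, bit31=0)
  nb ####.: next=#  (t=1,i=11, bit30=1)
  nb ###.#: next=.  (t=1,i=3, bit29=0)
  nb ###..: next=#  (t=0,i=9, bit28=1)
  nb ##.##: next=.  (t=1,i=0, bit27=0)
  nb ##.#.: next=#  (t=1,i=13, bit26=1)
  nb ##..#: next=#  (t=0,i=1, bit25=1)
  nb ##...: next=#  (t=0,i=14, bit24=1)
  nb #.###: next=#  (t=1,i=1, bit23=1)
  nb #.##.: next=.  (t=1,i=5, bit22=0)
  nb #.#.#: next=.  (t=2,i=11, bit21=0)
  nb #.#..: next=#  (t=1,i=14, bit20=1)
  nb #..##: next=#  (t=0,i=2, bit19=1)
  nb #..#.: next=.  (t=4,i=17, bit18=0)
  nb #...#: next=.  (t=2,i=4, bit17=0)
  nb #....: next=.  (t=0,i=15, bit16=0)
  nb .####: next=#  (t=1,i=9, bit15=1)
  nb .###.: next=#  (t=0,i=8, bit14=1)
  nb .##.#: next=#  (t=1,i=6, bit13=1)
  nb .##..: next=.  (t=0,i=0, bit12=0)
  nb .#.##: next=#  (t=2,i=7, bit11=1)
  nb .#.#.: next=.  (t=3,i=13, bit10=0)
  nb .#..#: next=.  (t=1,i=15, bit9=0)
  nb .#...: next=.  (t=3,i=4, bit8=0)
  nb ..###: next=.  (t=0,i=7, bit7=0)
  nb ..##.: next=#  (t=0,i=3, bit6=1)
  nb ..#.#: next=.  (t=2,i=6, bit5=0)
  nb ..#..: next=.  (t=3,i=3, bit4=0)
  nb ...##: next=#  (t=0,i=17, bit3=1)
  nb ...#.: next=.  (t=2,i=5, bit2=0)
  nb ....#: next=.  (t=0,i=16, bit1=0)
  nb .....: next=#  (t=4,i=2, bit0=1)
  bits 01010111100110001110100001001001 = 1469638729

1469638729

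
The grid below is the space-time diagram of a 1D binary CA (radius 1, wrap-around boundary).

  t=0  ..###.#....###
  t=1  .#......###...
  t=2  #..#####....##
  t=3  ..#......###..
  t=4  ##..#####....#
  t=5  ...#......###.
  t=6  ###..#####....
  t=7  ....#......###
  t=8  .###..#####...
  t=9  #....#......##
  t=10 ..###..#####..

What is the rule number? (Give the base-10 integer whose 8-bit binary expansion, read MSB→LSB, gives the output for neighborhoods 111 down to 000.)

3

  [7] ### => .  t=0,i=3
  [6] ##. => .  t=0,i=4
  [5] #.# => .  t=0,i=5
  [4] #.. => .  t=0,i=0
  [3] .## => .  t=0,i=2
  [2] .#. => .  t=0,i=6
  [1] ..# => #  t=0,i=1
  [0] ... => #  t=0,i=8
  bits 00000011 = 3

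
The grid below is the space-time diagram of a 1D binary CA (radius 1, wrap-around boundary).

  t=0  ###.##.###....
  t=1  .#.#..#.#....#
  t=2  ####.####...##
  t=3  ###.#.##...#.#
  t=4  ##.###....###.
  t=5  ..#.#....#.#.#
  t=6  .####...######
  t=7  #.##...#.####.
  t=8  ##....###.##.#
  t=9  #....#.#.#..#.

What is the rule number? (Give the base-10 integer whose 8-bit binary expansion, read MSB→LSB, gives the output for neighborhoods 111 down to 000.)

  ### -> #   bit 7 = 1  t=0,i=1
  ##. -> .   bit 6 = 0  t=0,i=2
  #.# -> #   bit 5 = 1  t=0,i=3
  #.. -> .   bit 4 = 0  t=0,i=10
  .## -> .   bit 3 = 0  t=0,i=0
  .#. -> #   bit 2 = 1  t=1,i=1
  ..# -> #   bit 1 = 1  t=0,i=13
  ... -> .   bit 0 = 0  t=0,i=11
  bits 10100110 = 166

166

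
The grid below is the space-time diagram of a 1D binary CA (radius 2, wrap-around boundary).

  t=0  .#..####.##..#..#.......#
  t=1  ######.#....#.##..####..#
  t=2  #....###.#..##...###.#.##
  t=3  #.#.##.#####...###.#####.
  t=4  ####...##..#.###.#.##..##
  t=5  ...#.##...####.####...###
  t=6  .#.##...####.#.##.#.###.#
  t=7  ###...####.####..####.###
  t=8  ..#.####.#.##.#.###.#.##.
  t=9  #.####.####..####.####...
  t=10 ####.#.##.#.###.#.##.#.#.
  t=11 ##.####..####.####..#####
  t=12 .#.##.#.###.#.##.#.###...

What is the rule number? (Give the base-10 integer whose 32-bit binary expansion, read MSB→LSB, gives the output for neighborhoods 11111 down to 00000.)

884969129

  nb #####: next=.  (t=1,i=1, bit31=0)
  nb ####.: next=.  (t=0,i=6, bit30=0)
  nb ###.#: next=#  (t=0,i=7, bit29=1)
  nb ###..: next=#  (t=1,i=21, bit28=1)
  nb ##.##: next=.  (t=0,i=8, bit27=0)
  nb ##.#.: next=#  (t=1,i=6, bit26=1)
  nb ##..#: next=.  (t=0,i=11, bit25=0)
  nb ##...: next=.  (t=2,i=1, bit24=0)
  nb #.###: next=#  (t=2,i=23, bit23=1)
  nb #.##.: next=.  (t=0,i=9, bit22=0)
  nb #.#.#: next=#  (t=2,i=21, bit21=1)
  nb #.#..: next=#  (t=0,i=1, bit20=1)
  nb #..##: next=#  (t=0,i=3, bit19=1)
  nb #..#.: next=#  (t=0,i=12, bit18=1)
  nb #...#: next=#  (t=2,i=15, bit17=1)
  nb #....: next=#  (t=0,i=18, bit16=1)
  nb .####: next=#  (t=0,i=5, bit15=1)
  nb .###.: next=.  (t=2,i=6, bit14=0)
  nb .##.#: next=.  (t=3,i=5, bit13=0)
  nb .##..: next=.  (t=0,i=10, bit12=0)
  nb .#.##: next=#  (t=1,i=13, bit11=1)
  nb .#.#.: next=#  (t=0,i=0, bit10=1)
  nb .#..#: next=#  (t=0,i=2, bit9=1)
  nb .#...: next=.  (t=0,i=17, bit8=0)
  nb ..###: next=#  (t=0,i=4, bit7=1)
  nb ..##.: next=.  (t=2,i=12, bit6=0)
  nb ..#.#: next=#  (t=0,i=24, bit5=1)
  nb ..#..: next=.  (t=0,i=13, bit4=0)
  nb ...##: next=#  (t=2,i=4, bit3=1)
  nb ...#.: next=.  (t=0,i=23, bit2=0)
  nb ....#: next=.  (t=0,i=22, bit1=0)
  nb .....: next=#  (t=0,i=19, bit0=1)
  bits 00110100101111111000111010101001 = 884969129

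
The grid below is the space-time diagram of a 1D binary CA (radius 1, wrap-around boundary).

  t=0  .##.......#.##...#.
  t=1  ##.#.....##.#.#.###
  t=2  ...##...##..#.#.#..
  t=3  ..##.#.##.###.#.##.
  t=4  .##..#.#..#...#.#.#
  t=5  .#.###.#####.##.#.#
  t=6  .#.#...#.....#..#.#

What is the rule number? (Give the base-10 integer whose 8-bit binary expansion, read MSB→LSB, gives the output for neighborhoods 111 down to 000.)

  nb ###: next=.  (t=1,i=0, bit7=0)
  nb ##.: next=.  (t=0,i=2, bit6=0)
  nb #.#: next=.  (t=0,i=11, bit5=0)
  nb #..: next=#  (t=0,i=3, bit4=1)
  nb .##: next=#  (t=0,i=1, bit3=1)
  nb .#.: next=#  (t=0,i=10, bit2=1)
  nb ..#: next=#  (t=0,i=0, bit1=1)
  nb ...: next=.  (t=0,i=4, bit0=0)
  bits 00011110 = 30

30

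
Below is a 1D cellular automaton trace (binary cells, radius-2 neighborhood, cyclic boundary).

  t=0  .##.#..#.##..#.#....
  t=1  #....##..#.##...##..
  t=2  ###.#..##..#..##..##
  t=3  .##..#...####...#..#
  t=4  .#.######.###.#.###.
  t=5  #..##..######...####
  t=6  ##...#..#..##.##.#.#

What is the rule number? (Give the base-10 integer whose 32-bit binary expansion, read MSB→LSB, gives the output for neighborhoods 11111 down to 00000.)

2059911960

  nb #####: next=.  (t=2,i=0, bit31=0)
  nb ####.: next=#  (t=2,i=1, bit30=1)
  nb ###.#: next=#  (t=2,i=2, bit29=1)
  nb ###..: next=#  (t=3,i=12, bit28=1)
  nb ##.##: next=#  (t=4,i=9, bit27=1)
  nb ##.#.: next=.  (t=0,i=3, bit26=0)
  nb ##..#: next=#  (t=0,i=11, bit25=1)
  nb ##...: next=.  (t=1,i=13, bit24=0)
  nb #.###: next=#  (t=4,i=3, bit23=1)
  nb #.##.: next=#  (t=0,i=9, bit22=1)
  nb #.#.#: next=.  (t=4,i=14, bit21=0)
  nb #.#..: next=.  (t=0,i=4, bit20=0)
  nb #..##: next=.  (t=2,i=6, bit19=0)
  nb #..#.: next=#  (t=0,i=6, bit18=1)
  nb #...#: next=#  (t=1,i=14, bit17=1)
  nb #....: next=#  (t=0,i=17, bit16=1)
  nb .####: next=#  (t=2,i=19, bit15=1)
  nb .###.: next=#  (t=4,i=11, bit14=1)
  nb .##.#: next=.  (t=0,i=2, bit13=0)
  nb .##..: next=.  (t=0,i=10, bit12=0)
  nb .#.##: next=.  (t=0,i=8, bit11=0)
  nb .#.#.: next=.  (t=0,i=14, bit10=0)
  nb .#..#: next=#  (t=0,i=5, bit9=1)
  nb .#...: next=#  (t=0,i=16, bit8=1)
  nb ..###: next=.  (t=2,i=18, bit7=0)
  nb ..##.: next=.  (t=0,i=1, bit6=0)
  nb ..#.#: next=.  (t=0,i=7, bit5=0)
  nb ..#..: next=#  (t=1,i=0, bit4=1)
  nb ...##: next=#  (t=0,i=0, bit3=1)
  nb ...#.: next=.  (t=3,i=15, bit2=0)
  nb ....#: next=.  (t=0,i=19, bit1=0)
  nb .....: next=.  (t=0,i=18, bit0=0)
  bits 01111010110001111100001100011000 = 2059911960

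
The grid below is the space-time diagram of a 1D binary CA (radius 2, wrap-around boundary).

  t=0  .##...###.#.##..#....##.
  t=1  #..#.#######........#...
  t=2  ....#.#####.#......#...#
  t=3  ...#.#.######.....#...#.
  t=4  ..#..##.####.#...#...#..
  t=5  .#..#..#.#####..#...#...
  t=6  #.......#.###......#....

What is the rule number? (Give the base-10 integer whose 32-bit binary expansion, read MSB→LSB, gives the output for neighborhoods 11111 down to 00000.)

  nb #####: next=#  (t=1,i=7, bit31=1)
  nb ####.: next=#  (t=1,i=10, bit30=1)
  nb ###.#: next=#  (t=0,i=8, bit29=1)
  nb ###..: next=.  (t=1,i=11, bit28=0)
  nb ##.##: next=#  (t=4,i=7, bit27=1)
  nb ##.#.: next=#  (t=0,i=9, bit26=1)
  nb ##..#: next=.  (t=0,i=14, bit25=0)
  nb ##...: next=#  (t=0,i=3, bit24=1)
  nb #.###: next=.  (t=1,i=5, bit23=0)
  nb #.##.: next=.  (t=0,i=12, bit22=0)
  nb #.#.#: next=#  (t=0,i=10, bit21=1)
  nb #.#..: next=#  (t=2,i=12, bit20=1)
  nb #..##: next=#  (t=0,i=0, bit19=1)
  nb #..#.: next=.  (t=0,i=15, bit18=0)
  nb #...#: next=.  (t=0,i=4, bit17=0)
  nb #....: next=.  (t=0,i=18, bit16=0)
  nb .####: next=#  (t=1,i=6, bit15=1)
  nb .###.: next=#  (t=0,i=7, bit14=1)
  nb .##.#: next=.  (t=4,i=6, bit13=0)
  nb .##..: next=.  (t=0,i=2, bit12=0)
  nb .#.##: next=#  (t=0,i=11, bit11=1)
  nb .#.#.: next=.  (t=3,i=4, bit10=0)
  nb .#..#: next=.  (t=1,i=1, bit9=0)
  nb .#...: next=.  (t=0,i=17, bit8=0)
  nb ..###: next=#  (t=0,i=6, bit7=1)
  nb ..##.: next=.  (t=0,i=1, bit6=0)
  nb ..#.#: next=.  (t=1,i=3, bit5=0)
  nb ..#..: next=.  (t=0,i=16, bit4=0)
  nb ...##: next=#  (t=0,i=5, bit3=1)
  nb ...#.: next=#  (t=1,i=19, bit2=1)
  nb ....#: next=.  (t=0,i=19, bit1=0)
  nb .....: next=.  (t=1,i=14, bit0=0)
  bits 11101101001110001100100010001100 = 3979921548

3979921548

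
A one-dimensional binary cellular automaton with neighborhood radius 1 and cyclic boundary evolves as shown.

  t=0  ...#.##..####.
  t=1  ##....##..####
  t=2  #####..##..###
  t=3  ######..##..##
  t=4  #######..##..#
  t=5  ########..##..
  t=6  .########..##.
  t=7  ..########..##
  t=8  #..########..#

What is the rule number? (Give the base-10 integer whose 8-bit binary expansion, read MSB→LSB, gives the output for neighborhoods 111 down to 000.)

209

  ###|#  b7=1 t=0,i=10
  ##.|#  b6=1 t=0,i=6
  #.#|.  b5=0 t=0,i=4
  #..|#  b4=1 t=0,i=7
  .##|.  b3=0 t=0,i=5
  .#.|.  b2=0 t=0,i=3
  ..#|.  b1=0 t=0,i=2
  ...|#  b0=1 t=0,i=0
  bits 11010001 = 209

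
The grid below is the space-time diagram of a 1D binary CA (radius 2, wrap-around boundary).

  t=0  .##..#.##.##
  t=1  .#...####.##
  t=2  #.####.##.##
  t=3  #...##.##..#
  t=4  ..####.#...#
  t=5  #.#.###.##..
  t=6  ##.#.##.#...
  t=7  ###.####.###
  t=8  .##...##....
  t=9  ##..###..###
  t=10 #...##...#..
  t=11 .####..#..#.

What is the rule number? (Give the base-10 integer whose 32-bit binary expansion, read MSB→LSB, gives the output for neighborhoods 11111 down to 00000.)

  nb #####: next=.  (t=7,i=0, bit31=0)
  nb ####.: next=#  (t=1,i=7, bit30=1)
  nb ###.#: next=#  (t=1,i=8, bit29=1)
  nb ###..: next=.  (t=9,i=1, bit28=0)
  nb ##.##: next=.  (t=0,i=0, bit27=0)
  nb ##.#.: next=#  (t=1,i=0, bit26=1)
  nb ##..#: next=.  (t=0,i=3, bit25=0)
  nb ##...: next=.  (t=3,i=1, bit24=0)
  nb #.###: next=.  (t=2,i=2, bit23=0)
  nb #.##.: next=#  (t=0,i=1, bit22=1)
  nb #.#.#: next=.  (t=5,i=2, bit21=0)
  nb #.#..: next=.  (t=1,i=1, bit20=0)
  nb #..##: next=.  (t=3,i=10, bit19=0)
  nb #..#.: next=.  (t=0,i=4, bit18=0)
  nb #...#: next=#  (t=1,i=3, bit17=1)
  nb #....: next=#  (t=8,i=9, bit16=1)
  nb .####: next=.  (t=1,i=6, bit15=0)
  nb .###.: next=#  (t=2,i=11, bit14=1)
  nb .##.#: next=#  (t=0,i=8, bit13=1)
  nb .##..: next=.  (t=0,i=2, bit12=0)
  nb .#.##: next=#  (t=0,i=6, bit11=1)
  nb .#.#.: next=#  (t=5,i=1, bit10=1)
  nb .#..#: next=#  (t=4,i=0, bit9=1)
  nb .#...: next=#  (t=1,i=2, bit8=1)
  nb ..###: next=#  (t=1,i=5, bit7=1)
  nb ..##.: next=#  (t=3,i=4, bit6=1)
  nb ..#.#: next=#  (t=0,i=5, bit5=1)
  nb ..#..: next=.  (t=4,i=11, bit4=0)
  nb ...##: next=#  (t=1,i=4, bit3=1)
  nb ...#.: next=.  (t=4,i=10, bit2=0)
  nb ....#: next=#  (t=8,i=11, bit1=1)
  nb .....: next=#  (t=8,i=10, bit0=1)
  bits 01100100010000110110111111101011 = 1682141163

1682141163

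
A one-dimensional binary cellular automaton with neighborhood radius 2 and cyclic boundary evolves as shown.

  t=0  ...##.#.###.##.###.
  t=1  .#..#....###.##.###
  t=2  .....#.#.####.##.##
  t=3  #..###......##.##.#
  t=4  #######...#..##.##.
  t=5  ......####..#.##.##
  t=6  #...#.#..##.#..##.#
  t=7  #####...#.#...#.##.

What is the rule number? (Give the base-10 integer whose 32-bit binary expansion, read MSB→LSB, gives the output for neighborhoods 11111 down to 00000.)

  [31] ##### => .  t=4,i=2
  [30] ####. => .  t=2,i=11
  [29] ###.# => #  t=0,i=10
  [28] ###.. => #  t=0,i=17
  [27] ##.## => #  t=0,i=11
  [26] ##.#. => .  t=0,i=5
  [25] ##..# => #  t=3,i=1
  [24] ##... => #  t=0,i=18
  [23] #.### => .  t=0,i=8
  [22] #.##. => .  t=0,i=12
  [21] #.#.# => .  t=0,i=6
  [20] #.#.. => .  t=1,i=1
  [19] #..## => #  t=3,i=2
  [18] #..#. => .  t=1,i=3
  [17] #...# => #  t=4,i=8
  [16] #.... => .  t=0,i=0
  [15] .#### => .  t=2,i=10
  [14] .###. => #  t=0,i=9
  [13] .##.# => #  t=0,i=4
  [12] .##.. => #  t=2,i=18
  [11] .#.## => .  t=0,i=7
  [10] .#.#. => .  t=2,i=6
  [9] .#..# => .  t=1,i=2
  [8] .#... => #  t=1,i=5
  [7] ..### => #  t=1,i=9
  [6] ..##. => .  t=0,i=3
  [5] ..#.# => #  t=2,i=5
  [4] ..#.. => .  t=1,i=4
  [3] ...## => .  t=0,i=2
  [2] ...#. => #  t=2,i=4
  [1] ....# => #  t=0,i=1
  [0] ..... => .  t=2,i=2
  bits 00111011000010100111000110100110 = 990540198

990540198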